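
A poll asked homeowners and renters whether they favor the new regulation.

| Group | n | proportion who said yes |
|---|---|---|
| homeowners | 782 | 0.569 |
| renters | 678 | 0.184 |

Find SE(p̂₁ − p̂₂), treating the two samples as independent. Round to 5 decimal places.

0.02313

Each SE is √(p̂(1−p̂)/n): √(0.5690·0.4310/782) = 0.01771 and √(0.1840·0.8160/678) = 0.01488.
SE(p̂₁ − p̂₂) = √(SE₁² + SE₂²) = √(0.0003136441 + 0.0002214144) = 0.02313, since the two samples are independent.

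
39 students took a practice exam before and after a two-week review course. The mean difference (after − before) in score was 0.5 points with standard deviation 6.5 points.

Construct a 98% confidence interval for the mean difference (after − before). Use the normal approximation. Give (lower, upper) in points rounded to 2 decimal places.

This is a matched-pairs design, so SE = s_d/√n = 6.5/√39 = 1.0408.
Margin = 2.326 × 1.0408 = 2.4209; the interval is 0.5 ± 2.4209 = (-1.92, 2.92).

(-1.92, 2.92)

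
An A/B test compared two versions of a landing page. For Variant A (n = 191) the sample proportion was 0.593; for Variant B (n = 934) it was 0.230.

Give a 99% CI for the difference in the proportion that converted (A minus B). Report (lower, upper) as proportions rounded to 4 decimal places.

Each SE is √(p̂(1−p̂)/n): √(0.5930·0.4070/191) = 0.03555 and √(0.2300·0.7700/934) = 0.01377.
SE(p̂₁ − p̂₂) = √(SE₁² + SE₂²) = √(0.0012638025 + 0.0001896129) = 0.03812, since the two samples are independent.
At 99% confidence z* = 2.576; margin = 2.576 × 0.03812 = 0.09820.
The difference is 0.5930 − 0.2300 = 0.3630, so the interval is 0.3630 ± 0.09820 = (0.2648, 0.4612).

(0.2648, 0.4612)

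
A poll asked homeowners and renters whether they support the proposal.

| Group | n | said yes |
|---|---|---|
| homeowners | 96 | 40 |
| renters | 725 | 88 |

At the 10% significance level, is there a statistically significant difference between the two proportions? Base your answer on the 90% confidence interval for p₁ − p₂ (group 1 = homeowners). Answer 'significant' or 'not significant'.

Sample proportions: 40/96 = 0.4167, 88/725 = 0.1214.
Each SE is √(p̂(1−p̂)/n): √(0.4167·0.5833/96) = 0.05032 and √(0.1214·0.8786/725) = 0.01213.
SE(p̂₁ − p̂₂) = √(SE₁² + SE₂²) = √(0.0025321024 + 0.0001471369) = 0.05176, since the two samples are independent.
At 90% confidence z* = 1.645; margin = 1.645 × 0.05176 = 0.08515.
The difference is 0.4167 − 0.1214 = 0.2953, so the interval is 0.2953 ± 0.08515 = (0.21015, 0.38045).
The interval (0.21015, 0.38045) does not contain 0, so the difference is significant.

significant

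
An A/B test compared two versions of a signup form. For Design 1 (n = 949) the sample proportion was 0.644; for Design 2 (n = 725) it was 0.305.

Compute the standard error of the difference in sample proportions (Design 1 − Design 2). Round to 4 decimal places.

0.0231

The two standard errors are √(0.6440×0.3560/949) = 0.01554 and √(0.3050×0.6950/725) = 0.01710.
Because the samples are independent, SE_diff = √(0.01554² + 0.01710²) = 0.02311.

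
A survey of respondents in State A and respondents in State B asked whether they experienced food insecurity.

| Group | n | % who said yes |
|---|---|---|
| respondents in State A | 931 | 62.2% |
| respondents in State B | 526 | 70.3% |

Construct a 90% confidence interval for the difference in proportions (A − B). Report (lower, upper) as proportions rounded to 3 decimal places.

The two standard errors are √(0.6220×0.3780/931) = 0.01589 and √(0.7030×0.2970/526) = 0.01992.
Because the samples are independent, SE_diff = √(0.01589² + 0.01992²) = 0.02548.
Using z* = 1.645 for 90%, ME = 1.645 × 0.02548 = 0.04191.
p̂₁ − p̂₂ = -0.0810; interval -0.0810 ± 0.04191 gives (-0.123, -0.039).

(-0.123, -0.039)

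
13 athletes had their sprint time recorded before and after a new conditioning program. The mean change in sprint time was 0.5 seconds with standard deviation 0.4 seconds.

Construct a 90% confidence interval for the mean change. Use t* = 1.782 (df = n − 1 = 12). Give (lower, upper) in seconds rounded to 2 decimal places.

(0.30, 0.70)

This is a matched-pairs design, so SE = s_d/√n = 0.4/√13 = 0.1109.
Margin = 1.782 × 0.1109 = 0.1976; the interval is 0.5 ± 0.1976 = (0.30, 0.70).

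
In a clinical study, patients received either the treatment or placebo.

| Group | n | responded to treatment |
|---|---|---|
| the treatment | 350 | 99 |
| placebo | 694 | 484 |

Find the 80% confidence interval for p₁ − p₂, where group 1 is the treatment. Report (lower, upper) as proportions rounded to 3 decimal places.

p̂₁ = 99/350 = 0.2829 and p̂₂ = 484/694 = 0.6974.
SE₁ = √(p̂₁(1−p̂₁)/n₁) = √(0.2829·0.7171/350) = 0.02408; SE₂ = √(0.6974·0.3026/694) = 0.01744.
Independent samples: SE of the difference = √(SE₁² + SE₂²) = √(0.0005798464 + 0.0003041536) = 0.02973.
z* for 80% confidence is 1.282, so the margin of error is 1.282 × 0.02973 = 0.03811.
Point estimate p̂₁ − p̂₂ = 0.2829 − 0.6974 = -0.4145.
-0.4145 ± 0.03811 → (-0.453, -0.376).

(-0.453, -0.376)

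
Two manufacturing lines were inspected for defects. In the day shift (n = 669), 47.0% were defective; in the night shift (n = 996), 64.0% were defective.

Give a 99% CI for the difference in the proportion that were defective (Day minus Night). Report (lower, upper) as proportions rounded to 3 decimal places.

Each SE is √(p̂(1−p̂)/n): √(0.4700·0.5300/669) = 0.01930 and √(0.6400·0.3600/996) = 0.01521.
SE(p̂₁ − p̂₂) = √(SE₁² + SE₂²) = √(0.00037249 + 0.0002313441) = 0.02457, since the two samples are independent.
At 99% confidence z* = 2.576; margin = 2.576 × 0.02457 = 0.06329.
The difference is 0.4700 − 0.6400 = -0.1700, so the interval is -0.1700 ± 0.06329 = (-0.233, -0.107).

(-0.233, -0.107)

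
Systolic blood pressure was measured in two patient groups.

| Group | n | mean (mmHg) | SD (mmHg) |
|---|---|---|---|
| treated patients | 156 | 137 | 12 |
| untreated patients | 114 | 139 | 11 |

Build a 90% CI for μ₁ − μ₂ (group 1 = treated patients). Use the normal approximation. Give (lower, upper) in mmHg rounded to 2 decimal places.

Standard errors of each mean: 12/√156 = 0.9608 and 11/√114 = 1.0302.
SE(x̄₁ − x̄₂) = √(0.9608² + 1.0302²) = 1.4087 for independent samples with unequal variances.
With z* = 1.645, the margin is 1.645 × 1.4087 = 2.3173.
x̄₁ − x̄₂ = 137 − 139 = -2.0000; the interval is -2.0000 ± 2.3173 = (-4.32, 0.32).

(-4.32, 0.32)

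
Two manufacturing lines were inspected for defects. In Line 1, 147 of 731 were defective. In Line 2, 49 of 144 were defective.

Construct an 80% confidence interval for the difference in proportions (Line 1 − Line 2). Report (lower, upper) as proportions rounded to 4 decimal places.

(-0.1933, -0.0851)

Sample proportions: 147/731 = 0.2011, 49/144 = 0.3403.
Each SE is √(p̂(1−p̂)/n): √(0.2011·0.7989/731) = 0.01482 and √(0.3403·0.6597/144) = 0.03948.
SE(p̂₁ − p̂₂) = √(SE₁² + SE₂²) = √(0.0002196324 + 0.0015586704) = 0.04217, since the two samples are independent.
At 80% confidence z* = 1.282; margin = 1.282 × 0.04217 = 0.05406.
The difference is 0.2011 − 0.3403 = -0.1392, so the interval is -0.1392 ± 0.05406 = (-0.1933, -0.0851).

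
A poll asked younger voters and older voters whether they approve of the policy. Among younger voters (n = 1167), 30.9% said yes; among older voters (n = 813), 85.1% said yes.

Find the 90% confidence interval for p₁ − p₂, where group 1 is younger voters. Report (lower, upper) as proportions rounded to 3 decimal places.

(-0.572, -0.512)

SE₁ = √(p̂₁(1−p̂₁)/n₁) = √(0.3090·0.6910/1167) = 0.01353; SE₂ = √(0.8510·0.1490/813) = 0.01249.
Independent samples: SE of the difference = √(SE₁² + SE₂²) = √(0.0001830609 + 0.0001560001) = 0.01841.
z* for 90% confidence is 1.645, so the margin of error is 1.645 × 0.01841 = 0.03028.
Point estimate p̂₁ − p̂₂ = 0.3090 − 0.8510 = -0.5420.
-0.5420 ± 0.03028 → (-0.572, -0.512).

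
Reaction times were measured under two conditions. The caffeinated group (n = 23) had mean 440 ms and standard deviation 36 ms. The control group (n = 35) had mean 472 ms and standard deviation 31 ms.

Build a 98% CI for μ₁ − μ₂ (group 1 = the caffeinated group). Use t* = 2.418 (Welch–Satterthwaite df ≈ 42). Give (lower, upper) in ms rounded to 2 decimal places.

(-54.14, -9.86)

SE₁ = s₁/√n₁ = 36/√23 = 7.5065; SE₂ = 31/√35 = 5.2400.
Independent samples, unequal variances: SE_diff = √(SE₁² + SE₂²) = √(56.34754225 + 27.4576) = 9.1545.
t* = 2.418, so margin of error = 2.418 × 9.1545 = 22.1356.
Difference in means = 440 − 472 = -32.0000.
-32.0000 ± 22.1356 → (-54.14, -9.86).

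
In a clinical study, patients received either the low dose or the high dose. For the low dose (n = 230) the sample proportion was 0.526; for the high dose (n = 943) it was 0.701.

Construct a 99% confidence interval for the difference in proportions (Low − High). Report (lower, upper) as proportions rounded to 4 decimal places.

(-0.2681, -0.0819)

The two standard errors are √(0.5260×0.4740/230) = 0.03292 and √(0.7010×0.2990/943) = 0.01491.
Because the samples are independent, SE_diff = √(0.03292² + 0.01491²) = 0.03614.
Using z* = 2.576 for 99%, ME = 2.576 × 0.03614 = 0.09310.
p̂₁ − p̂₂ = -0.1750; interval -0.1750 ± 0.09310 gives (-0.2681, -0.0819).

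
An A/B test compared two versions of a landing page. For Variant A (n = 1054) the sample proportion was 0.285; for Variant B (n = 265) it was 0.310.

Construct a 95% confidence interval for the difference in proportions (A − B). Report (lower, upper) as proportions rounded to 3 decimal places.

(-0.087, 0.037)

SE₁ = √(p̂₁(1−p̂₁)/n₁) = √(0.2850·0.7150/1054) = 0.01390; SE₂ = √(0.3100·0.6900/265) = 0.02841.
Independent samples: SE of the difference = √(SE₁² + SE₂²) = √(0.00019321 + 0.0008071281) = 0.03163.
z* for 95% confidence is 1.960, so the margin of error is 1.960 × 0.03163 = 0.06199.
Point estimate p̂₁ − p̂₂ = 0.2850 − 0.3100 = -0.0250.
-0.0250 ± 0.06199 → (-0.087, 0.037).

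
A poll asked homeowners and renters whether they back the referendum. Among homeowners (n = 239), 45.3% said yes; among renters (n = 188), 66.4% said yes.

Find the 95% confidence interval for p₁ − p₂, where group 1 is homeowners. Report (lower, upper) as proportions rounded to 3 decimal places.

SE₁ = √(p̂₁(1−p̂₁)/n₁) = √(0.4530·0.5470/239) = 0.03220; SE₂ = √(0.6640·0.3360/188) = 0.03445.
Independent samples: SE of the difference = √(SE₁² + SE₂²) = √(0.00103684 + 0.0011868025) = 0.04716.
z* for 95% confidence is 1.960, so the margin of error is 1.960 × 0.04716 = 0.09243.
Point estimate p̂₁ − p̂₂ = 0.4530 − 0.6640 = -0.2110.
-0.2110 ± 0.09243 → (-0.303, -0.119).

(-0.303, -0.119)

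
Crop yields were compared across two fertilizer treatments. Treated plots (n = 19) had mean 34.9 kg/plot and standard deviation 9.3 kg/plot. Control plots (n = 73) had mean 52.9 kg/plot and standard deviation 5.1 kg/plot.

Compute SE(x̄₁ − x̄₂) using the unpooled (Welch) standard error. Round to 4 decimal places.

Standard errors of each mean: 9.3/√19 = 2.1336 and 5.1/√73 = 0.5969.
SE(x̄₁ − x̄₂) = √(2.1336² + 0.5969²) = 2.2155 for independent samples with unequal variances.

2.2155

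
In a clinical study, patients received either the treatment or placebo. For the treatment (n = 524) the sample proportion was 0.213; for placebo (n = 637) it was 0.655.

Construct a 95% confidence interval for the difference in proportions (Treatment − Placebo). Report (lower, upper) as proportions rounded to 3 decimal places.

(-0.493, -0.391)

SE₁ = √(p̂₁(1−p̂₁)/n₁) = √(0.2130·0.7870/524) = 0.01789; SE₂ = √(0.6550·0.3450/637) = 0.01883.
Independent samples: SE of the difference = √(SE₁² + SE₂²) = √(0.0003200521 + 0.0003545689) = 0.02597.
z* for 95% confidence is 1.960, so the margin of error is 1.960 × 0.02597 = 0.05090.
Point estimate p̂₁ − p̂₂ = 0.2130 − 0.6550 = -0.4420.
-0.4420 ± 0.05090 → (-0.493, -0.391).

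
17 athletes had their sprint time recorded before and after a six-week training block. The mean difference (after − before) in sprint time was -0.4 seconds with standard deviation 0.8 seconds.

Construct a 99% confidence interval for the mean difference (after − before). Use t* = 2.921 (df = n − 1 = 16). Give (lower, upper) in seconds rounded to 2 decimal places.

(-0.97, 0.17)

This is a matched-pairs design, so SE = s_d/√n = 0.8/√17 = 0.1940.
Margin = 2.921 × 0.1940 = 0.5667; the interval is -0.4 ± 0.5667 = (-0.97, 0.17).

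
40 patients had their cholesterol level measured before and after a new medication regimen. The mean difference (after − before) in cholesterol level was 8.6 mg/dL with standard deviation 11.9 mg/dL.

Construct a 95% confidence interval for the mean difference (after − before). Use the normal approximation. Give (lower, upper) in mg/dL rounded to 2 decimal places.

(4.91, 12.29)

Paired design: SE = s_d/√n = 11.9/√40 = 1.8816.
z* = 1.960; margin of error = 1.960 × 1.8816 = 3.6879.
8.6 ± 3.6879 → (4.91, 12.29).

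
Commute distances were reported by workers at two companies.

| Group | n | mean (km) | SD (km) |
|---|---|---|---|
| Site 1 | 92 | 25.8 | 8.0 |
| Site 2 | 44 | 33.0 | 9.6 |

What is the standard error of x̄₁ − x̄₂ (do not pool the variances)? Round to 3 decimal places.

1.670

SE₁ = s₁/√n₁ = 8.0/√92 = 0.8341; SE₂ = 9.6/√44 = 1.4473.
Independent samples, unequal variances: SE_diff = √(SE₁² + SE₂²) = √(0.69572281 + 2.09467729) = 1.6704.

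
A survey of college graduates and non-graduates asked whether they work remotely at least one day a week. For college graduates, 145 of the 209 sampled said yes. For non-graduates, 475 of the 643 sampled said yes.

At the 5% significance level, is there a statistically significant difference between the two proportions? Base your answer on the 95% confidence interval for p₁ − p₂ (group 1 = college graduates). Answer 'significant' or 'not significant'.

not significant

First, p̂₁ = 145/209 = 0.6938; p̂₂ = 475/643 = 0.7387.
The two standard errors are √(0.6938×0.3062/209) = 0.03188 and √(0.7387×0.2613/643) = 0.01733.
Because the samples are independent, SE_diff = √(0.03188² + 0.01733²) = 0.03629.
Using z* = 1.960 for 95%, ME = 1.960 × 0.03629 = 0.07113.
p̂₁ − p̂₂ = -0.0449; interval -0.0449 ± 0.07113 gives (-0.11603, 0.02623).
The interval (-0.11603, 0.02623) contains 0, so the difference is not significant.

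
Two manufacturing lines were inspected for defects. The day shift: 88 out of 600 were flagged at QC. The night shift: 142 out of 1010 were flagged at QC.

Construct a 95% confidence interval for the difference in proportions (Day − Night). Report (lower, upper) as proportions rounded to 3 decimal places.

(-0.029, 0.042)

p̂₁ = 88/600 = 0.1467 and p̂₂ = 142/1010 = 0.1406.
SE₁ = √(p̂₁(1−p̂₁)/n₁) = √(0.1467·0.8533/600) = 0.01444; SE₂ = √(0.1406·0.8594/1010) = 0.01094.
Independent samples: SE of the difference = √(SE₁² + SE₂²) = √(0.0002085136 + 0.0001196836) = 0.01812.
z* for 95% confidence is 1.960, so the margin of error is 1.960 × 0.01812 = 0.03552.
Point estimate p̂₁ − p̂₂ = 0.1467 − 0.1406 = 0.0061.
0.0061 ± 0.03552 → (-0.029, 0.042).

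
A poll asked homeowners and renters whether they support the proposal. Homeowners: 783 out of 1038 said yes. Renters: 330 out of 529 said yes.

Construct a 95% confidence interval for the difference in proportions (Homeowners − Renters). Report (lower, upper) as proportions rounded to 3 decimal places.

First, p̂₁ = 783/1038 = 0.7543; p̂₂ = 330/529 = 0.6238.
The two standard errors are √(0.7543×0.2457/1038) = 0.01336 and √(0.6238×0.3762/529) = 0.02106.
Because the samples are independent, SE_diff = √(0.01336² + 0.02106²) = 0.02494.
Using z* = 1.960 for 95%, ME = 1.960 × 0.02494 = 0.04888.
p̂₁ − p̂₂ = 0.1305; interval 0.1305 ± 0.04888 gives (0.082, 0.179).

(0.082, 0.179)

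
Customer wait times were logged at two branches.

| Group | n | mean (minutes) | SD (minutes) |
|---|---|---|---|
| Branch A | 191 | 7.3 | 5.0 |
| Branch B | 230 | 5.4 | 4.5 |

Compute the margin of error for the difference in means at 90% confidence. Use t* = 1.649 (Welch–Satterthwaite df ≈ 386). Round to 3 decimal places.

SE₁ = s₁/√n₁ = 5.0/√191 = 0.3618; SE₂ = 4.5/√230 = 0.2967.
Independent samples, unequal variances: SE_diff = √(SE₁² + SE₂²) = √(0.13089924 + 0.08803089) = 0.4679.
t* = 1.649, so margin of error = 1.649 × 0.4679 = 0.7716.

0.772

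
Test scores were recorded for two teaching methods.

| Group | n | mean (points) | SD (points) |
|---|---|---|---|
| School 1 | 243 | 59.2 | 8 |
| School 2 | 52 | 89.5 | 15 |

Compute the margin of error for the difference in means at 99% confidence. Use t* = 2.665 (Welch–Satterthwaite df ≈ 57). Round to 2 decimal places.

Per-group SEs: s₁/√n₁ = 8/√243 = 0.5132, s₂/√n₂ = 15/√52 = 2.0801.
Unpooled SE of the difference: √(0.26337424 + 4.32681601) = 2.1425.
Margin of error = t* · SE = 2.665 × 2.1425 = 5.7098.

5.71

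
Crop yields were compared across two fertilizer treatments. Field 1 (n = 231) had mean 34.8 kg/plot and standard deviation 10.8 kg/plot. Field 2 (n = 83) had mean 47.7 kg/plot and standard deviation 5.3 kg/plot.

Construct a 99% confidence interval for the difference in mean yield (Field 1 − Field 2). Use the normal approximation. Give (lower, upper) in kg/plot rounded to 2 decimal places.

Per-group SEs: s₁/√n₁ = 10.8/√231 = 0.7106, s₂/√n₂ = 5.3/√83 = 0.5818.
Unpooled SE of the difference: √(0.50495236 + 0.33849124) = 0.9184.
Margin of error = z* · SE = 2.576 × 0.9184 = 2.3658.
x̄₁ − x̄₂ = 34.8 − 47.7 = -12.9000.
CI: -12.9000 ± 2.3658 = (-15.27, -10.53).

(-15.27, -10.53)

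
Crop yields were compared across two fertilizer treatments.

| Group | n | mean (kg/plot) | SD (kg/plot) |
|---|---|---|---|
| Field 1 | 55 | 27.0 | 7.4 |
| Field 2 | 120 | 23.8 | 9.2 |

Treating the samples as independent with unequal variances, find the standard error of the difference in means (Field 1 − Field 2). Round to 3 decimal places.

1.304

Per-group SEs: s₁/√n₁ = 7.4/√55 = 0.9978, s₂/√n₂ = 9.2/√120 = 0.8398.
Unpooled SE of the difference: √(0.99560484 + 0.70526404) = 1.3042.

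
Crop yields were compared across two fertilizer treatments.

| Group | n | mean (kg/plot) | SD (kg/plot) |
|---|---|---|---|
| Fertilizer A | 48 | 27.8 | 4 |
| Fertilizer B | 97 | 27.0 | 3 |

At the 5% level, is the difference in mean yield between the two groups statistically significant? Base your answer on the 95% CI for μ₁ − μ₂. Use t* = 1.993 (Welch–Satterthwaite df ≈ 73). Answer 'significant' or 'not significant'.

SE₁ = s₁/√n₁ = 4/√48 = 0.5774; SE₂ = 3/√97 = 0.3046.
Independent samples, unequal variances: SE_diff = √(SE₁² + SE₂²) = √(0.33339076 + 0.09278116) = 0.6528.
t* = 1.993, so margin of error = 1.993 × 0.6528 = 1.3010.
Difference in means = 27.8 − 27.0 = 0.8000.
0.8000 ± 1.3010 → (-0.5010, 2.1010).
The interval (-0.5010, 2.1010) contains 0, so the difference is not significant.

not significant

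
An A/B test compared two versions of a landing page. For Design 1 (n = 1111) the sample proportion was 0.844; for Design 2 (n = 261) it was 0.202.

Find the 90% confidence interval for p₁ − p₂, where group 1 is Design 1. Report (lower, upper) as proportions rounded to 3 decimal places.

(0.597, 0.687)

Each SE is √(p̂(1−p̂)/n): √(0.8440·0.1560/1111) = 0.01089 and √(0.2020·0.7980/261) = 0.02485.
SE(p̂₁ − p̂₂) = √(SE₁² + SE₂²) = √(0.0001185921 + 0.0006175225) = 0.02713, since the two samples are independent.
At 90% confidence z* = 1.645; margin = 1.645 × 0.02713 = 0.04463.
The difference is 0.8440 − 0.2020 = 0.6420, so the interval is 0.6420 ± 0.04463 = (0.597, 0.687).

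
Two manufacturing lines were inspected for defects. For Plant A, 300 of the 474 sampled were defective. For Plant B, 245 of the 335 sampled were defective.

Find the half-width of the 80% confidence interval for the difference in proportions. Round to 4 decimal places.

0.0421

First, p̂₁ = 300/474 = 0.6329; p̂₂ = 245/335 = 0.7313.
The two standard errors are √(0.6329×0.3671/474) = 0.02214 and √(0.7313×0.2687/335) = 0.02422.
Because the samples are independent, SE_diff = √(0.02214² + 0.02422²) = 0.03281.
Using z* = 1.282 for 80%, ME = 1.282 × 0.03281 = 0.04206.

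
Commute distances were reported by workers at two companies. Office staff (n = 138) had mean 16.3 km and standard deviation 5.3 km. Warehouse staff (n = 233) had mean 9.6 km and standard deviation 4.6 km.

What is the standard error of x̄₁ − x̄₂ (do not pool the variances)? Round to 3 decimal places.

SE₁ = s₁/√n₁ = 5.3/√138 = 0.4512; SE₂ = 4.6/√233 = 0.3014.
Independent samples, unequal variances: SE_diff = √(SE₁² + SE₂²) = √(0.20358144 + 0.09084196) = 0.5426.

0.543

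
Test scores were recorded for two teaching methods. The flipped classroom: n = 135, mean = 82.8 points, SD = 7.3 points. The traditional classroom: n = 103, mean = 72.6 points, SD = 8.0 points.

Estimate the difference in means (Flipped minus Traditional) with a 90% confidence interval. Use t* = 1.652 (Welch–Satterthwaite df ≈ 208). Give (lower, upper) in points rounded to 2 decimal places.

Standard errors of each mean: 7.3/√135 = 0.6283 and 8.0/√103 = 0.7883.
SE(x̄₁ − x̄₂) = √(0.6283² + 0.7883²) = 1.0081 for independent samples with unequal variances.
With t* = 1.652, the margin is 1.652 × 1.0081 = 1.6654.
x̄₁ − x̄₂ = 82.8 − 72.6 = 10.2000; the interval is 10.2000 ± 1.6654 = (8.53, 11.87).

(8.53, 11.87)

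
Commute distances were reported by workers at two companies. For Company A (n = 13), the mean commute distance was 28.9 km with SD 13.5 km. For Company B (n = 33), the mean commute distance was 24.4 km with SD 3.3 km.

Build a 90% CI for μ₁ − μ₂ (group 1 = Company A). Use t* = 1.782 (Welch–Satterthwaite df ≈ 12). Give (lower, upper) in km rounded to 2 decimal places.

(-2.25, 11.25)

SE₁ = s₁/√n₁ = 13.5/√13 = 3.7442; SE₂ = 3.3/√33 = 0.5745.
Independent samples, unequal variances: SE_diff = √(SE₁² + SE₂²) = √(14.01903364 + 0.33005025) = 3.7880.
t* = 1.782, so margin of error = 1.782 × 3.7880 = 6.7502.
Difference in means = 28.9 − 24.4 = 4.5000.
4.5000 ± 6.7502 → (-2.25, 11.25).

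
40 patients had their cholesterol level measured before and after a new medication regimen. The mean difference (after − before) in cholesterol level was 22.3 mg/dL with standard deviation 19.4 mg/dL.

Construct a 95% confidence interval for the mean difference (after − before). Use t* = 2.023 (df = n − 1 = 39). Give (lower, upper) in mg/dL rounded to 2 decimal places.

(16.09, 28.51)

Paired design: SE = s_d/√n = 19.4/√40 = 3.0674.
t* = 2.023; margin of error = 2.023 × 3.0674 = 6.2054.
22.3 ± 6.2054 → (16.09, 28.51).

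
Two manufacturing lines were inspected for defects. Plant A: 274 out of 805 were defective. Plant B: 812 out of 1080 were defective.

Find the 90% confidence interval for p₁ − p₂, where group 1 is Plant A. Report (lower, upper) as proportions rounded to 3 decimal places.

p̂₁ = 274/805 = 0.3404 and p̂₂ = 812/1080 = 0.7519.
SE₁ = √(p̂₁(1−p̂₁)/n₁) = √(0.3404·0.6596/805) = 0.01670; SE₂ = √(0.7519·0.2481/1080) = 0.01314.
Independent samples: SE of the difference = √(SE₁² + SE₂²) = √(0.00027889 + 0.0001726596) = 0.02125.
z* for 90% confidence is 1.645, so the margin of error is 1.645 × 0.02125 = 0.03496.
Point estimate p̂₁ − p̂₂ = 0.3404 − 0.7519 = -0.4115.
-0.4115 ± 0.03496 → (-0.446, -0.377).

(-0.446, -0.377)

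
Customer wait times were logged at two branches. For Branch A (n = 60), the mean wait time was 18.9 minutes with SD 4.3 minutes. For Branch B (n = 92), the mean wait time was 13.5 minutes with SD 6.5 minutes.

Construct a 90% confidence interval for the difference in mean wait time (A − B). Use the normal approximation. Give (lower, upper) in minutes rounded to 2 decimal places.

(3.96, 6.84)

SE₁ = s₁/√n₁ = 4.3/√60 = 0.5551; SE₂ = 6.5/√92 = 0.6777.
Independent samples, unequal variances: SE_diff = √(SE₁² + SE₂²) = √(0.30813601 + 0.45927729) = 0.8760.
z* = 1.645, so margin of error = 1.645 × 0.8760 = 1.4410.
Difference in means = 18.9 − 13.5 = 5.4000.
5.4000 ± 1.4410 → (3.96, 6.84).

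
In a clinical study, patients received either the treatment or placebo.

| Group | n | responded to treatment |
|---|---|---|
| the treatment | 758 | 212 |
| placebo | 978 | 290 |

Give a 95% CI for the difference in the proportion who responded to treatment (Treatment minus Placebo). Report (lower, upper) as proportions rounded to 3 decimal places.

(-0.060, 0.026)

First, p̂₁ = 212/758 = 0.2797; p̂₂ = 290/978 = 0.2965.
The two standard errors are √(0.2797×0.7203/758) = 0.01630 and √(0.2965×0.7035/978) = 0.01460.
Because the samples are independent, SE_diff = √(0.01630² + 0.01460²) = 0.02188.
Using z* = 1.960 for 95%, ME = 1.960 × 0.02188 = 0.04288.
p̂₁ − p̂₂ = -0.0168; interval -0.0168 ± 0.04288 gives (-0.060, 0.026).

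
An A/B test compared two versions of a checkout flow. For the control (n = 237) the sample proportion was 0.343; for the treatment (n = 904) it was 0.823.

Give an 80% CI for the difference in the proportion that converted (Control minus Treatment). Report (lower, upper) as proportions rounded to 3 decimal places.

SE₁ = √(p̂₁(1−p̂₁)/n₁) = √(0.3430·0.6570/237) = 0.03084; SE₂ = √(0.8230·0.1770/904) = 0.01269.
Independent samples: SE of the difference = √(SE₁² + SE₂²) = √(0.0009511056 + 0.0001610361) = 0.03335.
z* for 80% confidence is 1.282, so the margin of error is 1.282 × 0.03335 = 0.04275.
Point estimate p̂₁ − p̂₂ = 0.3430 − 0.8230 = -0.4800.
-0.4800 ± 0.04275 → (-0.523, -0.437).

(-0.523, -0.437)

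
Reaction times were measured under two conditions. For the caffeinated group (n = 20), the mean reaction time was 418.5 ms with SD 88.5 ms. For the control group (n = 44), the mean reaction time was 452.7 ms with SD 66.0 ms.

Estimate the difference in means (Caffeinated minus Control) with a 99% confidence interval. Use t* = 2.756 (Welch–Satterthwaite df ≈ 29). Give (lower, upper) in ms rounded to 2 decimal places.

(-95.24, 26.84)

Per-group SEs: s₁/√n₁ = 88.5/√20 = 19.7892, s₂/√n₂ = 66.0/√44 = 9.9499.
Unpooled SE of the difference: √(391.61243664 + 99.00051001) = 22.1498.
Margin of error = t* · SE = 2.756 × 22.1498 = 61.0448.
x̄₁ − x̄₂ = 418.5 − 452.7 = -34.2000.
CI: -34.2000 ± 61.0448 = (-95.24, 26.84).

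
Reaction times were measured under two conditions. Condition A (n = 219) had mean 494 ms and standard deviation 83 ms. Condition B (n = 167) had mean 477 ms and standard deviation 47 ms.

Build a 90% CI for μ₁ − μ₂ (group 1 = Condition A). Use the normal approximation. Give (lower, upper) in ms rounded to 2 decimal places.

Standard errors of each mean: 83/√219 = 5.6086 and 47/√167 = 3.6370.
SE(x̄₁ − x̄₂) = √(5.6086² + 3.6370²) = 6.6846 for independent samples with unequal variances.
With z* = 1.645, the margin is 1.645 × 6.6846 = 10.9962.
x̄₁ − x̄₂ = 494 − 477 = 17.0000; the interval is 17.0000 ± 10.9962 = (6.00, 28.00).

(6.00, 28.00)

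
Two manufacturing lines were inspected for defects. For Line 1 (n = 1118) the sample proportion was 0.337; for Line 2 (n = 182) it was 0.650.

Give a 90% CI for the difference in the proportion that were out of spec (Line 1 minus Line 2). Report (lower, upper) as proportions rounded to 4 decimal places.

(-0.3756, -0.2504)

Each SE is √(p̂(1−p̂)/n): √(0.3370·0.6630/1118) = 0.01414 and √(0.6500·0.3500/182) = 0.03536.
SE(p̂₁ − p̂₂) = √(SE₁² + SE₂²) = √(0.0001999396 + 0.0012503296) = 0.03808, since the two samples are independent.
At 90% confidence z* = 1.645; margin = 1.645 × 0.03808 = 0.06264.
The difference is 0.3370 − 0.6500 = -0.3130, so the interval is -0.3130 ± 0.06264 = (-0.3756, -0.2504).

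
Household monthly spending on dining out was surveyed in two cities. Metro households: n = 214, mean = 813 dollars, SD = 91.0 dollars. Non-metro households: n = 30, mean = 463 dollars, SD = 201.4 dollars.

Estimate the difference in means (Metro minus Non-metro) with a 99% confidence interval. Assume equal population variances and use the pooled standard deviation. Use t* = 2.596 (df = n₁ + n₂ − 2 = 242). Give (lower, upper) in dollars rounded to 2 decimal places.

(294.22, 405.78)

Pooled variance s_p² = [213·91.0² + 29·201.4²] / (214+30−2) = 12149.3795, so s_p = 110.2242.
SE_diff = s_p·√(1/n₁ + 1/n₂) = 110.2242·√(1/214 + 1/30) = 21.4884.
t* = 2.596; margin = 2.596 × 21.4884 = 55.7839.
Difference = 813 − 463 = 350.0000.
350.0000 ± 55.7839 → (294.22, 405.78).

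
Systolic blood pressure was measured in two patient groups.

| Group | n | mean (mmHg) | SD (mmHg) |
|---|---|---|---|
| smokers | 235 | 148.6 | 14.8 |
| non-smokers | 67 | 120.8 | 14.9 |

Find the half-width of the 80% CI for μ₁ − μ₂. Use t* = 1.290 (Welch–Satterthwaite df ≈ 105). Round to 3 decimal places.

Standard errors of each mean: 14.8/√235 = 0.9654 and 14.9/√67 = 1.8203.
SE(x̄₁ − x̄₂) = √(0.9654² + 1.8203²) = 2.0605 for independent samples with unequal variances.
With t* = 1.290, the margin is 1.290 × 2.0605 = 2.6580.

2.658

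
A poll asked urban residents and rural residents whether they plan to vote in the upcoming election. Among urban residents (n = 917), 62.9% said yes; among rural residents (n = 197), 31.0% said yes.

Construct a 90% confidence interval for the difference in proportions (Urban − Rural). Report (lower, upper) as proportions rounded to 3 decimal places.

(0.259, 0.379)

Each SE is √(p̂(1−p̂)/n): √(0.6290·0.3710/917) = 0.01595 and √(0.3100·0.6900/197) = 0.03295.
SE(p̂₁ − p̂₂) = √(SE₁² + SE₂²) = √(0.0002544025 + 0.0010857025) = 0.03661, since the two samples are independent.
At 90% confidence z* = 1.645; margin = 1.645 × 0.03661 = 0.06022.
The difference is 0.6290 − 0.3100 = 0.3190, so the interval is 0.3190 ± 0.06022 = (0.259, 0.379).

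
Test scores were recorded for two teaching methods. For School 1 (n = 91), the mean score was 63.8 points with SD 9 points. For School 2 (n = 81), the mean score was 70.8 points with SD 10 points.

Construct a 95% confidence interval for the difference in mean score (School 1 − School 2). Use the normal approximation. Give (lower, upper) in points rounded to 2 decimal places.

Per-group SEs: s₁/√n₁ = 9/√91 = 0.9435, s₂/√n₂ = 10/√81 = 1.1111.
Unpooled SE of the difference: √(0.89019225 + 1.23454321) = 1.4576.
Margin of error = z* · SE = 1.960 × 1.4576 = 2.8569.
x̄₁ − x̄₂ = 63.8 − 70.8 = -7.0000.
CI: -7.0000 ± 2.8569 = (-9.86, -4.14).

(-9.86, -4.14)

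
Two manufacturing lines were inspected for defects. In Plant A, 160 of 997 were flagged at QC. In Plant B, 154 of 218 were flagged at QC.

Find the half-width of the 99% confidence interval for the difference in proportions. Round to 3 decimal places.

0.085

Sample proportions: 160/997 = 0.1605, 154/218 = 0.7064.
Each SE is √(p̂(1−p̂)/n): √(0.1605·0.8395/997) = 0.01163 and √(0.7064·0.2936/218) = 0.03084.
SE(p̂₁ − p̂₂) = √(SE₁² + SE₂²) = √(0.0001352569 + 0.0009511056) = 0.03296, since the two samples are independent.
At 99% confidence z* = 2.576; margin = 2.576 × 0.03296 = 0.08490.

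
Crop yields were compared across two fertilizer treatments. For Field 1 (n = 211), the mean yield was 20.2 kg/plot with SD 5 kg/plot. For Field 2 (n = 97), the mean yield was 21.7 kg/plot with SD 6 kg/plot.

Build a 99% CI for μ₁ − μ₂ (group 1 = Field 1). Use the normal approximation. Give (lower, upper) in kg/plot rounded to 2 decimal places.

Standard errors of each mean: 5/√211 = 0.3442 and 6/√97 = 0.6092.
SE(x̄₁ − x̄₂) = √(0.3442² + 0.6092²) = 0.6997 for independent samples with unequal variances.
With z* = 2.576, the margin is 2.576 × 0.6997 = 1.8024.
x̄₁ − x̄₂ = 20.2 − 21.7 = -1.5000; the interval is -1.5000 ± 1.8024 = (-3.30, 0.30).

(-3.30, 0.30)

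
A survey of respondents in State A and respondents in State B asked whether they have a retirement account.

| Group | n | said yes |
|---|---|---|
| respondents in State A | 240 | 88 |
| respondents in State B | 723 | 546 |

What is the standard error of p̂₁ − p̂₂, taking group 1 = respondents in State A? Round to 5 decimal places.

First, p̂₁ = 88/240 = 0.3667; p̂₂ = 546/723 = 0.7552.
The two standard errors are √(0.3667×0.6333/240) = 0.03111 and √(0.7552×0.2448/723) = 0.01599.
Because the samples are independent, SE_diff = √(0.03111² + 0.01599²) = 0.03498.

0.03498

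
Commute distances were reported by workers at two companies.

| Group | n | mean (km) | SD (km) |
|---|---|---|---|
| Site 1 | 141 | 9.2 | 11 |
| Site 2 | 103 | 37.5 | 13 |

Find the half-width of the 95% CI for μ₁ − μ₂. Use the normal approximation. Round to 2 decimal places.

Standard errors of each mean: 11/√141 = 0.9264 and 13/√103 = 1.2809.
SE(x̄₁ − x̄₂) = √(0.9264² + 1.2809²) = 1.5808 for independent samples with unequal variances.
With z* = 1.960, the margin is 1.960 × 1.5808 = 3.0984.

3.10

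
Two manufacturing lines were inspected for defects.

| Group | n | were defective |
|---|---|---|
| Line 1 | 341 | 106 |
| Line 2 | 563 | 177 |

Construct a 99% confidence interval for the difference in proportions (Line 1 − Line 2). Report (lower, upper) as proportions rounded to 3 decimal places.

Sample proportions: 106/341 = 0.3109, 177/563 = 0.3144.
Each SE is √(p̂(1−p̂)/n): √(0.3109·0.6891/341) = 0.02507 and √(0.3144·0.6856/563) = 0.01957.
SE(p̂₁ − p̂₂) = √(SE₁² + SE₂²) = √(0.0006285049 + 0.0003829849) = 0.03180, since the two samples are independent.
At 99% confidence z* = 2.576; margin = 2.576 × 0.03180 = 0.08192.
The difference is 0.3109 − 0.3144 = -0.0035, so the interval is -0.0035 ± 0.08192 = (-0.085, 0.078).

(-0.085, 0.078)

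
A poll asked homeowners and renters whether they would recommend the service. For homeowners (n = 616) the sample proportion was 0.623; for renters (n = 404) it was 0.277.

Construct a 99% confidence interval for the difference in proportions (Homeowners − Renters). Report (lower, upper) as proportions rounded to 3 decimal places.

The two standard errors are √(0.6230×0.3770/616) = 0.01953 and √(0.2770×0.7230/404) = 0.02226.
Because the samples are independent, SE_diff = √(0.01953² + 0.02226²) = 0.02961.
Using z* = 2.576 for 99%, ME = 2.576 × 0.02961 = 0.07628.
p̂₁ − p̂₂ = 0.3460; interval 0.3460 ± 0.07628 gives (0.270, 0.422).

(0.270, 0.422)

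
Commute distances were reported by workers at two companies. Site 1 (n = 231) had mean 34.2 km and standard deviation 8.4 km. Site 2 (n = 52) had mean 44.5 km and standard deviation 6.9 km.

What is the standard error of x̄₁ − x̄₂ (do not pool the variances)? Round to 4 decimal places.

Per-group SEs: s₁/√n₁ = 8.4/√231 = 0.5527, s₂/√n₂ = 6.9/√52 = 0.9569.
Unpooled SE of the difference: √(0.30547729 + 0.91565761) = 1.1050.

1.1050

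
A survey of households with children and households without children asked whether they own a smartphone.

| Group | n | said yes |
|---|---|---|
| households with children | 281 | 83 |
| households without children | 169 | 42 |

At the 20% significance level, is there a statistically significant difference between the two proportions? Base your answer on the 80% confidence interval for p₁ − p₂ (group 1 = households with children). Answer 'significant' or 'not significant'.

First, p̂₁ = 83/281 = 0.2954; p̂₂ = 42/169 = 0.2485.
The two standard errors are √(0.2954×0.7046/281) = 0.02722 and √(0.2485×0.7515/169) = 0.03324.
Because the samples are independent, SE_diff = √(0.02722² + 0.03324²) = 0.04296.
Using z* = 1.282 for 80%, ME = 1.282 × 0.04296 = 0.05507.
p̂₁ − p̂₂ = 0.0469; interval 0.0469 ± 0.05507 gives (-0.00817, 0.10197).
The interval (-0.00817, 0.10197) contains 0, so the difference is not significant.

not significant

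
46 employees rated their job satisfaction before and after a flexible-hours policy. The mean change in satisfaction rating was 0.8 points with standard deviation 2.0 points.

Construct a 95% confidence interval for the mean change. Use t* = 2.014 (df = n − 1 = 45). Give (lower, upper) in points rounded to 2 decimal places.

Paired design: SE = s_d/√n = 2.0/√46 = 0.2949.
t* = 2.014; margin of error = 2.014 × 0.2949 = 0.5939.
0.8 ± 0.5939 → (0.21, 1.39).

(0.21, 1.39)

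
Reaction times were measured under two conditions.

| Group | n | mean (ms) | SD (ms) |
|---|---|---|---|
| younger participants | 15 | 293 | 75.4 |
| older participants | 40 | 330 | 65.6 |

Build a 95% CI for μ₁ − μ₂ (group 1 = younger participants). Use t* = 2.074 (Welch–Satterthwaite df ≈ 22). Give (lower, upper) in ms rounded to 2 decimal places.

Standard errors of each mean: 75.4/√15 = 19.4682 and 65.6/√40 = 10.3723.
SE(x̄₁ − x̄₂) = √(19.4682² + 10.3723²) = 22.0589 for independent samples with unequal variances.
With t* = 2.074, the margin is 2.074 × 22.0589 = 45.7502.
x̄₁ − x̄₂ = 293 − 330 = -37.0000; the interval is -37.0000 ± 45.7502 = (-82.75, 8.75).

(-82.75, 8.75)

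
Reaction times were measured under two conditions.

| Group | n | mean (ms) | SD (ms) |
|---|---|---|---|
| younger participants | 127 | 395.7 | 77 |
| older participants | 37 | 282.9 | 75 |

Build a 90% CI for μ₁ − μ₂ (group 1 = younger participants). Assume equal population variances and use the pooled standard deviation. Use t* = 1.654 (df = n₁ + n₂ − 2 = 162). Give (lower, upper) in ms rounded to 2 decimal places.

s_p = √[((n₁−1)s₁² + (n₂−1)s₂²)/(n₁+n₂−2)] = √[(126·77² + 36·75²)/162] = 76.5601.
SE = 76.5601·√(1/127 + 1/37) = 14.3028.
With t* = 1.654, margin = 1.654 × 14.3028 = 23.6568.
x̄₁ − x̄₂ = 395.7 − 282.9 = 112.8000; interval 112.8000 ± 23.6568 = (89.14, 136.46).

(89.14, 136.46)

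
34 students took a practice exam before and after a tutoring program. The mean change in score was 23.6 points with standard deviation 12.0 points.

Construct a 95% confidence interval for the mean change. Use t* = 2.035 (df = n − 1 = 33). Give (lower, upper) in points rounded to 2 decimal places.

(19.41, 27.79)

Paired design: SE = s_d/√n = 12.0/√34 = 2.0580.
t* = 2.035; margin of error = 2.035 × 2.0580 = 4.1880.
23.6 ± 4.1880 → (19.41, 27.79).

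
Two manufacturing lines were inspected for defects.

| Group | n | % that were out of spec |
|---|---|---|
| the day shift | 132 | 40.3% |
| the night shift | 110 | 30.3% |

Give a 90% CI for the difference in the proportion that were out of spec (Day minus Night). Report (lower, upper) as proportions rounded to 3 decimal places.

The two standard errors are √(0.4030×0.5970/132) = 0.04269 and √(0.3030×0.6970/110) = 0.04382.
Because the samples are independent, SE_diff = √(0.04269² + 0.04382²) = 0.06118.
Using z* = 1.645 for 90%, ME = 1.645 × 0.06118 = 0.10064.
p̂₁ − p̂₂ = 0.1000; interval 0.1000 ± 0.10064 gives (-0.001, 0.201).

(-0.001, 0.201)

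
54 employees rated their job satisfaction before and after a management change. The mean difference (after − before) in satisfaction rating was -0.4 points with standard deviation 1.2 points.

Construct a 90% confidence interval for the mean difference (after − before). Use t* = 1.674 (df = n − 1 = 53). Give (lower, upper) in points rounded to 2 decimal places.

Paired design: SE = s_d/√n = 1.2/√54 = 0.1633.
t* = 1.674; margin of error = 1.674 × 0.1633 = 0.2734.
-0.4 ± 0.2734 → (-0.67, -0.13).

(-0.67, -0.13)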